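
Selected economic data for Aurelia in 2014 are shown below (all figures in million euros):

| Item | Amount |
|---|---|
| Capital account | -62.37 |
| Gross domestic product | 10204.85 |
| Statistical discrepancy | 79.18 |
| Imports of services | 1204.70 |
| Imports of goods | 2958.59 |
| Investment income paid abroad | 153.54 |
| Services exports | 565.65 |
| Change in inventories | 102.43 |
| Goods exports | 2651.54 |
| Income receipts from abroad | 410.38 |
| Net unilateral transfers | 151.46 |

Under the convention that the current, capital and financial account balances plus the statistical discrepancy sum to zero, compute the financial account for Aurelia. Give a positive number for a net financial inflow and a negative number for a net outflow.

Goods balance = 2651.54 - 2958.59 = -307.05
Services balance = 565.65 - 1204.70 = -639.05
Trade balance (goods + services) = -307.05 + (-639.05) = -946.10
Net primary income = 410.38 - 153.54 = 256.84
Net secondary income = 151.46
Current account = -946.10 + 256.84 + 151.46 = -537.80
Financial account = -(-537.80 + (-62.37) + 79.18) = 520.99

520.99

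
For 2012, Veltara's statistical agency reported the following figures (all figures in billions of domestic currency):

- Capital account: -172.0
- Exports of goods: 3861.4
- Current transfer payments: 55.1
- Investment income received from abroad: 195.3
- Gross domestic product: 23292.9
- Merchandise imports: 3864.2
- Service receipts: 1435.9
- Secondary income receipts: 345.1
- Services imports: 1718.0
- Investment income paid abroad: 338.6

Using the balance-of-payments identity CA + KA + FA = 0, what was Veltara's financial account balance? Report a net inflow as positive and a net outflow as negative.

Goods balance = 3861.4 - 3864.2 = -2.8
Services balance = 1435.9 - 1718.0 = -282.1
Trade balance (goods + services) = -2.8 + (-282.1) = -284.9
Net primary income = 195.3 - 338.6 = -143.3
Net secondary income = 345.1 - 55.1 = 290.0
Current account = -284.9 + (-143.3) + 290.0 = -138.2
Financial account = -(-138.2 + (-172.0)) = 310.2

310.2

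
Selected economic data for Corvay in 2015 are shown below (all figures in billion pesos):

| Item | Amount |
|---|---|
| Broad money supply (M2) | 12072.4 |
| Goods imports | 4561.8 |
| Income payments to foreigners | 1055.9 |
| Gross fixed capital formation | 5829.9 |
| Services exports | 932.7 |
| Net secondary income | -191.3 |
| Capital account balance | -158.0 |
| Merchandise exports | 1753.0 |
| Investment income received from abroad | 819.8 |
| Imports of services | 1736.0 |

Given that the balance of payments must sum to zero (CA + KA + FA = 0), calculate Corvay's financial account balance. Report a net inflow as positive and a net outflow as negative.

4197.5

Goods balance = 1753.0 - 4561.8 = -2808.8
Services balance = 932.7 - 1736.0 = -803.3
Trade balance (goods + services) = -2808.8 + (-803.3) = -3612.1
Net primary income = 819.8 - 1055.9 = -236.1
Net secondary income = -191.3
Current account = -3612.1 + (-236.1) + (-191.3) = -4039.5
Financial account = -(-4039.5 + (-158.0)) = 4197.5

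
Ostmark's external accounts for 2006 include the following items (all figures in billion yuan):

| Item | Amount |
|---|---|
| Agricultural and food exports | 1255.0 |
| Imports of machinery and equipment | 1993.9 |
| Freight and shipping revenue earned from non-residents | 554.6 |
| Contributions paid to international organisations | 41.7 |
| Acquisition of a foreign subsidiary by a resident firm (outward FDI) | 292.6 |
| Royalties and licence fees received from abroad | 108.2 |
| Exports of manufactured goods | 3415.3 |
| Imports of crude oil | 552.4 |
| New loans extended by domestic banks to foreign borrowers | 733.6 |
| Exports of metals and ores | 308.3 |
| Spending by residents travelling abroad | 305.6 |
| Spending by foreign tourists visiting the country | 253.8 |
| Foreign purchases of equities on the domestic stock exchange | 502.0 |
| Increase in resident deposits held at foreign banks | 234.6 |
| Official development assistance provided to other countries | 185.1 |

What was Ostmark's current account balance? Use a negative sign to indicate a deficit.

2816.5

Goods: 3415.3 - 1993.9 + 1255.0 - 552.4 + 308.3 = 2432.3
Services: 554.6 + 253.8 - 305.6 + 108.2 = 611.0
Secondary income: -185.1 - 41.7 = -226.8
Current account = 2432.3 + 611.0 + (-226.8) = 2816.5
(Excluded from the current account — financial account: acquisition of a foreign subsidiary by a resident firm (outward FDI) 292.6, new loans extended by domestic banks to foreign borrowers 733.6, foreign purchases of equities on the domestic stock exchange 502.0, increase in resident deposits held at foreign banks 234.6.)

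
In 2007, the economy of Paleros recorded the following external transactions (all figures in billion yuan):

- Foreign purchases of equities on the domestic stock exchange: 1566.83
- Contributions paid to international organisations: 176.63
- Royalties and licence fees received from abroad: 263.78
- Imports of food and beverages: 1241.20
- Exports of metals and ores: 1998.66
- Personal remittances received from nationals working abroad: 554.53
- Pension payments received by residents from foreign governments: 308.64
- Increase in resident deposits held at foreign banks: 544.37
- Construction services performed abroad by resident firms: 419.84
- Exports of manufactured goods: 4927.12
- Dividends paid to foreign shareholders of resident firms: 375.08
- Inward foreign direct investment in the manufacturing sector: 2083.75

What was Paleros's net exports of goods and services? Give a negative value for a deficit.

Goods: 4927.12 - 1241.20 + 1998.66 = 5684.58
Services: 263.78 + 419.84 = 683.62
Trade balance = 5684.58 + 683.62 = 6368.20
(Excluded from the trade balance — financial account: foreign purchases of equities on the domestic stock exchange 1566.83, increase in resident deposits held at foreign banks 544.37, inward foreign direct investment in the manufacturing sector 2083.75; secondary income: contributions paid to international organisations 176.63, personal remittances received from nationals working abroad 554.53, pension payments received by residents from foreign governments 308.64; primary income: dividends paid to foreign shareholders of resident firms 375.08.)

6368.20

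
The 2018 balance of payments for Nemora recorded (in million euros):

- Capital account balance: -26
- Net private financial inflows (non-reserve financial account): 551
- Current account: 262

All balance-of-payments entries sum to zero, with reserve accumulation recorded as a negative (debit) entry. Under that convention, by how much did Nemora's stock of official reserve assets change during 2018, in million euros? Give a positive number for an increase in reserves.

Official reserve transactions balance = -(262 + (-26) + 551) = -787
An accumulation of reserves is recorded as a debit (negative entry), so the change in the stock of reserves is the negative of that balance.
Change in official reserves = -(-787) = 787

787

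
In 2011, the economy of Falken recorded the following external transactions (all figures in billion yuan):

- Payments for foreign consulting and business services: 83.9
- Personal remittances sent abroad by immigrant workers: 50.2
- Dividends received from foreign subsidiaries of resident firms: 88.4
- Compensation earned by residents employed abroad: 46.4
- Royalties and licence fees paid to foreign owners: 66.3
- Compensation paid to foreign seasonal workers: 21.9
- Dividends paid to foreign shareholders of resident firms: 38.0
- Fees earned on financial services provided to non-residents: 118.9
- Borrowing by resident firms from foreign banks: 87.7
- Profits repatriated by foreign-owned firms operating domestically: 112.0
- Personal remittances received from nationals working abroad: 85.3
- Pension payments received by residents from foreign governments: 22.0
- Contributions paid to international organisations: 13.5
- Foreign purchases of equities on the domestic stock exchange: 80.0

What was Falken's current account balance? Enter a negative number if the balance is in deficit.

Services: 118.9 - 66.3 - 83.9 = -31.3
Primary income: 46.4 + 88.4 - 38.0 - 112.0 - 21.9 = -37.1
Secondary income: 85.3 - 50.2 + 22.0 - 13.5 = 43.6
Current account = (-31.3) + (-37.1) + 43.6 = -24.8
(Excluded from the current account — financial account: borrowing by resident firms from foreign banks 87.7, foreign purchases of equities on the domestic stock exchange 80.0.)

-24.8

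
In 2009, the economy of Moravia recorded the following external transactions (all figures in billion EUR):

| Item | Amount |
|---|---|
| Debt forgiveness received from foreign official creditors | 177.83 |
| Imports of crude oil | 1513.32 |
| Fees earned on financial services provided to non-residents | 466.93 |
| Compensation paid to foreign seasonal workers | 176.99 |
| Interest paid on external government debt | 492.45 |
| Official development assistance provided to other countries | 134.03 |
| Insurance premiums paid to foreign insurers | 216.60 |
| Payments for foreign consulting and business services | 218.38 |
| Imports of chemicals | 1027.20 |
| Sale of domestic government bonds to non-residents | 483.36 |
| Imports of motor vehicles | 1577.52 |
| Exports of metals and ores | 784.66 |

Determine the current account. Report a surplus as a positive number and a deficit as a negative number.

-4104.90

Goods: -1577.52 - 1513.32 + 784.66 - 1027.20 = -3333.38
Services: -218.38 - 216.60 + 466.93 = 31.95
Primary income: -176.99 - 492.45 = -669.44
Secondary income: -134.03
Current account = (-3333.38) + 31.95 + (-669.44) + (-134.03) = -4104.90
(Excluded from the current account — capital account: debt forgiveness received from foreign official creditors 177.83; financial account: sale of domestic government bonds to non-residents 483.36.)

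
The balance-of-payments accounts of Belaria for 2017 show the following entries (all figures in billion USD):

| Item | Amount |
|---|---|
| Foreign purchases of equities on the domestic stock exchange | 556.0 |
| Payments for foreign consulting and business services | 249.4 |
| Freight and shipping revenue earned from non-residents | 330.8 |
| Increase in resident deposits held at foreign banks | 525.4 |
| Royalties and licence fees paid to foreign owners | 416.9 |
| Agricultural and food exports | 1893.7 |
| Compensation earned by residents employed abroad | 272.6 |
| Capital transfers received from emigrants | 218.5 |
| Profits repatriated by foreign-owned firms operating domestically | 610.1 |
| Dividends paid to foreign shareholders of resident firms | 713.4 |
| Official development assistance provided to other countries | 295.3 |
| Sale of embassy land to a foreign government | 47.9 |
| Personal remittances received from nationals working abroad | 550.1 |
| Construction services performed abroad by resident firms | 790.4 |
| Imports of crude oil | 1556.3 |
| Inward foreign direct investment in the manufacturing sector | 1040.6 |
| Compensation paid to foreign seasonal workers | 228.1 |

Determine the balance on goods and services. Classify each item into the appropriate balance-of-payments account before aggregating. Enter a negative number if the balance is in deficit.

792.3

Goods: -1556.3 + 1893.7 = 337.4
Services: -249.4 + 790.4 - 416.9 + 330.8 = 454.9
Trade balance = 337.4 + 454.9 = 792.3
(Excluded from the trade balance — financial account: foreign purchases of equities on the domestic stock exchange 556.0, increase in resident deposits held at foreign banks 525.4, inward foreign direct investment in the manufacturing sector 1040.6; primary income: compensation earned by residents employed abroad 272.6, profits repatriated by foreign-owned firms operating domestically 610.1, dividends paid to foreign shareholders of resident firms 713.4, compensation paid to foreign seasonal workers 228.1; capital account: capital transfers received from emigrants 218.5, sale of embassy land to a foreign government 47.9; secondary income: official development assistance provided to other countries 295.3, personal remittances received from nationals working abroad 550.1.)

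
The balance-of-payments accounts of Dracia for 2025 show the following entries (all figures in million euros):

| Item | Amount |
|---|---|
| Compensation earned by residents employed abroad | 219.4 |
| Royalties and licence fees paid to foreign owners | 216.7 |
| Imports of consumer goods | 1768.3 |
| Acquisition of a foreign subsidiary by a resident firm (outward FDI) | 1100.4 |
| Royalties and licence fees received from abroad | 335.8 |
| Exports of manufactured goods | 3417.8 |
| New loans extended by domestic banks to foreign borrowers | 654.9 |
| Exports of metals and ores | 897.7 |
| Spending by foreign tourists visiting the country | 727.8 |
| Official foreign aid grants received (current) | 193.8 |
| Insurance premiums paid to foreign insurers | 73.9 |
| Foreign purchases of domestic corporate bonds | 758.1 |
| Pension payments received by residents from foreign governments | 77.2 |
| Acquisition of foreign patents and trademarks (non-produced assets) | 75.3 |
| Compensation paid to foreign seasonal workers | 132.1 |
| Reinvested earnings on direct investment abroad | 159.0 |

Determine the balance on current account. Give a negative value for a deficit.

Goods: 897.7 - 1768.3 + 3417.8 = 2547.2
Services: -73.9 + 335.8 - 216.7 + 727.8 = 773.0
Primary income: 219.4 - 132.1 + 159.0 = 246.3
Secondary income: 77.2 + 193.8 = 271.0
Current account = 2547.2 + 773.0 + 246.3 + 271.0 = 3837.5
(Excluded from the current account — financial account: acquisition of a foreign subsidiary by a resident firm (outward FDI) 1100.4, new loans extended by domestic banks to foreign borrowers 654.9, foreign purchases of domestic corporate bonds 758.1; capital account: acquisition of foreign patents and trademarks (non-produced assets) 75.3.)

3837.5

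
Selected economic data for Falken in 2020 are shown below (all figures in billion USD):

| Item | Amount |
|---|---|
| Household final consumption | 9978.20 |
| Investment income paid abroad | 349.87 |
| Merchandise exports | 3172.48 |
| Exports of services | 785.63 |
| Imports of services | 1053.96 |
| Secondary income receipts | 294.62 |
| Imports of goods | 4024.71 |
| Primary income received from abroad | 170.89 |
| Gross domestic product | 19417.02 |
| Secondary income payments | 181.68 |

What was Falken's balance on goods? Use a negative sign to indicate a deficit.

Goods balance = 3172.48 - 4024.71 = -852.23

-852.23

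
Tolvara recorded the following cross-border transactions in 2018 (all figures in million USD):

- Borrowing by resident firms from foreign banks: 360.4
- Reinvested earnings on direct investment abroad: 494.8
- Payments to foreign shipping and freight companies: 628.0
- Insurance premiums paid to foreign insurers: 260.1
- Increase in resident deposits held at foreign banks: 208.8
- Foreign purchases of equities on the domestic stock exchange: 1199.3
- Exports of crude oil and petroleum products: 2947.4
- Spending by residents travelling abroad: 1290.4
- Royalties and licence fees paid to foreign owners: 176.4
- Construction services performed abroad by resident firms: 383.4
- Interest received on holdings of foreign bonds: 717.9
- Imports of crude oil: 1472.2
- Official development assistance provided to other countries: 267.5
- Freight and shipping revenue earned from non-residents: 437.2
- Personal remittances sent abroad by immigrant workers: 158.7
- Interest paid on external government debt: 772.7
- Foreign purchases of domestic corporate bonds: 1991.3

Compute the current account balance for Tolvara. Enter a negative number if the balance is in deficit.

-45.3

Goods: 2947.4 - 1472.2 = 1475.2
Services: -260.1 - 176.4 + 437.2 + 383.4 - 628.0 - 1290.4 = -1534.3
Primary income: -772.7 + 717.9 + 494.8 = 440.0
Secondary income: -267.5 - 158.7 = -426.2
Current account = 1475.2 + (-1534.3) + 440.0 + (-426.2) = -45.3
(Excluded from the current account — financial account: borrowing by resident firms from foreign banks 360.4, increase in resident deposits held at foreign banks 208.8, foreign purchases of equities on the domestic stock exchange 1199.3, foreign purchases of domestic corporate bonds 1991.3.)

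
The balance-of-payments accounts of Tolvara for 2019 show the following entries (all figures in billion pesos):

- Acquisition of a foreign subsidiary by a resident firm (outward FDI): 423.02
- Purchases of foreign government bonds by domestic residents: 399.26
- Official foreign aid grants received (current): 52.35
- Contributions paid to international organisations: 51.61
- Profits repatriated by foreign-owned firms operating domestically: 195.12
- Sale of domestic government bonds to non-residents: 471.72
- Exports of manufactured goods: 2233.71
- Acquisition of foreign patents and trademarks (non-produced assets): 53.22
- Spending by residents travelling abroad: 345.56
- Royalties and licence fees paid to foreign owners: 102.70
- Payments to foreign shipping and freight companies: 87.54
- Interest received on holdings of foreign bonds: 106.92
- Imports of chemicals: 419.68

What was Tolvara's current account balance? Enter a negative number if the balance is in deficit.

1190.77

Goods: 2233.71 - 419.68 = 1814.03
Services: -87.54 - 345.56 - 102.70 = -535.80
Primary income: 106.92 - 195.12 = -88.20
Secondary income: 52.35 - 51.61 = 0.74
Current account = 1814.03 + (-535.80) + (-88.20) + 0.74 = 1190.77
(Excluded from the current account — financial account: acquisition of a foreign subsidiary by a resident firm (outward FDI) 423.02, purchases of foreign government bonds by domestic residents 399.26, sale of domestic government bonds to non-residents 471.72; capital account: acquisition of foreign patents and trademarks (non-produced assets) 53.22.)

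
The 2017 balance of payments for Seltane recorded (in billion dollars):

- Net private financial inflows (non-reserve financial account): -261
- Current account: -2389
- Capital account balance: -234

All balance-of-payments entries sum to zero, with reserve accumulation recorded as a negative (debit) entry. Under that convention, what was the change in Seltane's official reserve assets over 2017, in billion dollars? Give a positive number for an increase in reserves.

-2884

Official reserve transactions balance = -((-2389) + (-234) + (-261)) = 2884
An accumulation of reserves is recorded as a debit (negative entry), so the change in the stock of reserves is the negative of that balance.
Change in official reserves = -(2884) = -2884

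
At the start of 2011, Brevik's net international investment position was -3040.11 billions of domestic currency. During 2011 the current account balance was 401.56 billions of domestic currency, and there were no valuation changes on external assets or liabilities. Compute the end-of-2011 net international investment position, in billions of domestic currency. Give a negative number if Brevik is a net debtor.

With no valuation effects, change in NIIP = current account = 401.56
End-of-year NIIP = -3040.11 + 401.56 = -2638.55

-2638.55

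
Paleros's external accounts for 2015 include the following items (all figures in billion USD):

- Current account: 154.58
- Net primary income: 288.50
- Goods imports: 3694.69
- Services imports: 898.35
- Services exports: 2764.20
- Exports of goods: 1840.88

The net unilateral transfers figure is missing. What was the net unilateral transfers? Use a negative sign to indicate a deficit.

-145.96

Current account = goods balance + services balance + net primary income + net secondary income
Sum of the known components = 300.54
Net unilateral transfers = CA - (known components) = 154.58 - 300.54 = -145.96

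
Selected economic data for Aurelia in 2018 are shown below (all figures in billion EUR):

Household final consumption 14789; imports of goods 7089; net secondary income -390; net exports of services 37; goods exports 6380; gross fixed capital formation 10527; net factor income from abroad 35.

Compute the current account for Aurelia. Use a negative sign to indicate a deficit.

Goods balance = 6380 - 7089 = -709
Services balance = 37
Trade balance (goods + services) = -709 + 37 = -672
Net primary income = 35
Net secondary income = -390
Current account = -672 + 35 + (-390) = -1027

-1027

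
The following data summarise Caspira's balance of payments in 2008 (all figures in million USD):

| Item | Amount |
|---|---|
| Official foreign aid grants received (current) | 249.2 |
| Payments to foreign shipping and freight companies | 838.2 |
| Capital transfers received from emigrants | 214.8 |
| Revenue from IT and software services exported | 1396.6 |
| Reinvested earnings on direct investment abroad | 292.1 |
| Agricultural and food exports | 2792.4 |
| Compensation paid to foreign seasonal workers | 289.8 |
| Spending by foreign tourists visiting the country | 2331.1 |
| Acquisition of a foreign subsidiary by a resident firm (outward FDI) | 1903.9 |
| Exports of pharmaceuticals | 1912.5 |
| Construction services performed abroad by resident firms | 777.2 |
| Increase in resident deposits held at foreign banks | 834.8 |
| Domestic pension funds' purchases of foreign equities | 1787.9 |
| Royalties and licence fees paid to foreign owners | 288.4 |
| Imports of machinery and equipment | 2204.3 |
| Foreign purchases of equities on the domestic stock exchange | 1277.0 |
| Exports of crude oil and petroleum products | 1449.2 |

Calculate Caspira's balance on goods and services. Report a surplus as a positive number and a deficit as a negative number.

7328.1

Goods: 1449.2 + 1912.5 + 2792.4 - 2204.3 = 3949.8
Services: 777.2 + 2331.1 + 1396.6 - 838.2 - 288.4 = 3378.3
Trade balance = 3949.8 + 3378.3 = 7328.1
(Excluded from the trade balance — secondary income: official foreign aid grants received (current) 249.2; capital account: capital transfers received from emigrants 214.8; primary income: reinvested earnings on direct investment abroad 292.1, compensation paid to foreign seasonal workers 289.8; financial account: acquisition of a foreign subsidiary by a resident firm (outward FDI) 1903.9, increase in resident deposits held at foreign banks 834.8, domestic pension funds' purchases of foreign equities 1787.9, foreign purchases of equities on the domestic stock exchange 1277.0.)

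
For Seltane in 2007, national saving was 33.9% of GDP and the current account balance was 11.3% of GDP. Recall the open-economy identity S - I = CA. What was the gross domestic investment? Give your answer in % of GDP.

I = S - CA = 33.9 - 11.3 = 22.6

22.6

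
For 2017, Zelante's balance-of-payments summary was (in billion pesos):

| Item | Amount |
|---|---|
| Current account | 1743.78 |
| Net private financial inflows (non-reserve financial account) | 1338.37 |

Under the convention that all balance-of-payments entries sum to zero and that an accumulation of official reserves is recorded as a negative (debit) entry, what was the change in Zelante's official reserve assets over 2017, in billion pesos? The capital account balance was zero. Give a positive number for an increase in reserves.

Official reserve transactions balance = -(1743.78 + 1338.37) = -3082.15
An accumulation of reserves is recorded as a debit (negative entry), so the change in the stock of reserves is the negative of that balance.
Change in official reserves = -(-3082.15) = 3082.15

3082.15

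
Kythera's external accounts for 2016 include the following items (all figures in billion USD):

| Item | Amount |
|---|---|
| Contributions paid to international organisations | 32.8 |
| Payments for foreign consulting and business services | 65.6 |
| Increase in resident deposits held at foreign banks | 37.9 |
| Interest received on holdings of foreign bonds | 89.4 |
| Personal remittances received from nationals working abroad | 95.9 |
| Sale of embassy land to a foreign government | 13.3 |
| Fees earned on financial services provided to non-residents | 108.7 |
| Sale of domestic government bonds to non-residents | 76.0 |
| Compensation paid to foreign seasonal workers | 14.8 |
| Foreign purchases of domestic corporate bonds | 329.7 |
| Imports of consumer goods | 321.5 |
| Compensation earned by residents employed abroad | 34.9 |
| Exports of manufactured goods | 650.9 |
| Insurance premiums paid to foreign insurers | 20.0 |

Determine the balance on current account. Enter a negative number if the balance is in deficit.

Goods: -321.5 + 650.9 = 329.4
Services: 108.7 - 20.0 - 65.6 = 23.1
Primary income: 89.4 - 14.8 + 34.9 = 109.5
Secondary income: -32.8 + 95.9 = 63.1
Current account = 329.4 + 23.1 + 109.5 + 63.1 = 525.1
(Excluded from the current account — financial account: increase in resident deposits held at foreign banks 37.9, sale of domestic government bonds to non-residents 76.0, foreign purchases of domestic corporate bonds 329.7; capital account: sale of embassy land to a foreign government 13.3.)

525.1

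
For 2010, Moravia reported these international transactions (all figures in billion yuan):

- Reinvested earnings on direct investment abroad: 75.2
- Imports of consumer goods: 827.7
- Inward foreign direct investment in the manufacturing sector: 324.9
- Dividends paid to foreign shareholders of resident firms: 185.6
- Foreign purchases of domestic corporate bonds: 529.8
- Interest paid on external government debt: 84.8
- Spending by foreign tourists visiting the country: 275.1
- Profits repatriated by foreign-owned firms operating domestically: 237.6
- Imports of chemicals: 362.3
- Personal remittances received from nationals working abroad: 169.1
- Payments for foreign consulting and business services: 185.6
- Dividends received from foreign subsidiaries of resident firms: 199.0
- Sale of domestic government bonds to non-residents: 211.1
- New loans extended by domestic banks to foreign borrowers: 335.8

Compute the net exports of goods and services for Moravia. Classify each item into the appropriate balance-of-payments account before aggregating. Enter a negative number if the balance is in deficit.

Goods: -827.7 - 362.3 = -1190.0
Services: -185.6 + 275.1 = 89.5
Trade balance = -1190.0 + 89.5 = -1100.5
(Excluded from the trade balance — primary income: reinvested earnings on direct investment abroad 75.2, dividends paid to foreign shareholders of resident firms 185.6, interest paid on external government debt 84.8, profits repatriated by foreign-owned firms operating domestically 237.6, dividends received from foreign subsidiaries of resident firms 199.0; financial account: inward foreign direct investment in the manufacturing sector 324.9, foreign purchases of domestic corporate bonds 529.8, sale of domestic government bonds to non-residents 211.1, new loans extended by domestic banks to foreign borrowers 335.8; secondary income: personal remittances received from nationals working abroad 169.1.)

-1100.5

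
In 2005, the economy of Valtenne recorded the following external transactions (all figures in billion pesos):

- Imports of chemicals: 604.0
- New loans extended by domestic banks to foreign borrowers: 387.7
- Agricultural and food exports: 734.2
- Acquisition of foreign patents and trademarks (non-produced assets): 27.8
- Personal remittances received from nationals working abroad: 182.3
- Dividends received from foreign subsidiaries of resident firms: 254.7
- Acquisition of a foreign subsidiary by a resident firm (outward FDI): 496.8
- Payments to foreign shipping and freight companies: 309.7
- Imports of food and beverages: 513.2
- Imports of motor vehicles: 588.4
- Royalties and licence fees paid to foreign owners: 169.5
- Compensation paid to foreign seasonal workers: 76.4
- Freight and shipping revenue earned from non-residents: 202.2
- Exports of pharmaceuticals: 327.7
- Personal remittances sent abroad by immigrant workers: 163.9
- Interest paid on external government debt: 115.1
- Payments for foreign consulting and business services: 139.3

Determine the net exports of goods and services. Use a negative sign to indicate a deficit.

-1060.0

Goods: 327.7 - 513.2 + 734.2 - 588.4 - 604.0 = -643.7
Services: -309.7 - 139.3 - 169.5 + 202.2 = -416.3
Trade balance = -643.7 + (-416.3) = -1060.0
(Excluded from the trade balance — financial account: new loans extended by domestic banks to foreign borrowers 387.7, acquisition of a foreign subsidiary by a resident firm (outward FDI) 496.8; capital account: acquisition of foreign patents and trademarks (non-produced assets) 27.8; secondary income: personal remittances received from nationals working abroad 182.3, personal remittances sent abroad by immigrant workers 163.9; primary income: dividends received from foreign subsidiaries of resident firms 254.7, compensation paid to foreign seasonal workers 76.4, interest paid on external government debt 115.1.)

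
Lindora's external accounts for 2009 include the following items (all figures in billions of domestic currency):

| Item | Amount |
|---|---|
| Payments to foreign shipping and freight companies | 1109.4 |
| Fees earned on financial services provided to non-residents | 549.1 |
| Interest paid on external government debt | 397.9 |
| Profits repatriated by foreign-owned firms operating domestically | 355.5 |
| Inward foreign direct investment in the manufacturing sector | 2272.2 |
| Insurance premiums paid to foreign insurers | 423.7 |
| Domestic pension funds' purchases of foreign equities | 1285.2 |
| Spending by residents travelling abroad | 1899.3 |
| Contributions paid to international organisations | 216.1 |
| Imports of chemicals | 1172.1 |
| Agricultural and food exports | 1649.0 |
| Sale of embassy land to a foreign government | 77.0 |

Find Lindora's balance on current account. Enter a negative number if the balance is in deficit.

-3375.9

Goods: -1172.1 + 1649.0 = 476.9
Services: -1899.3 - 1109.4 - 423.7 + 549.1 = -2883.3
Primary income: -355.5 - 397.9 = -753.4
Secondary income: -216.1
Current account = 476.9 + (-2883.3) + (-753.4) + (-216.1) = -3375.9
(Excluded from the current account — financial account: inward foreign direct investment in the manufacturing sector 2272.2, domestic pension funds' purchases of foreign equities 1285.2; capital account: sale of embassy land to a foreign government 77.0.)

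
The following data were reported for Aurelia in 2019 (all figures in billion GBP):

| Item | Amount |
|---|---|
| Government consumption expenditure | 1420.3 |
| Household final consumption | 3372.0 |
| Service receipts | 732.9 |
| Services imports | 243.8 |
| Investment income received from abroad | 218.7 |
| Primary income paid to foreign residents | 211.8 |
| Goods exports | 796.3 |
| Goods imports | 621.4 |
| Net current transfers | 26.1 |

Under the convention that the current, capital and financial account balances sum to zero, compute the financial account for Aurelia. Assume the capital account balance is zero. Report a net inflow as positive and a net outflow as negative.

Goods balance = 796.3 - 621.4 = 174.9
Services balance = 732.9 - 243.8 = 489.1
Trade balance (goods + services) = 174.9 + 489.1 = 664.0
Net primary income = 218.7 - 211.8 = 6.9
Net secondary income = 26.1
Current account = 664.0 + 6.9 + 26.1 = 697.0
Financial account = -(697.0) = -697.0

-697.0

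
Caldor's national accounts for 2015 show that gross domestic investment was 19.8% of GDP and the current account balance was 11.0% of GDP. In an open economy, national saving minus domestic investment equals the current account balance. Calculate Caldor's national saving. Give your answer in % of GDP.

S = I + CA = 19.8 + 11.0 = 30.8

30.8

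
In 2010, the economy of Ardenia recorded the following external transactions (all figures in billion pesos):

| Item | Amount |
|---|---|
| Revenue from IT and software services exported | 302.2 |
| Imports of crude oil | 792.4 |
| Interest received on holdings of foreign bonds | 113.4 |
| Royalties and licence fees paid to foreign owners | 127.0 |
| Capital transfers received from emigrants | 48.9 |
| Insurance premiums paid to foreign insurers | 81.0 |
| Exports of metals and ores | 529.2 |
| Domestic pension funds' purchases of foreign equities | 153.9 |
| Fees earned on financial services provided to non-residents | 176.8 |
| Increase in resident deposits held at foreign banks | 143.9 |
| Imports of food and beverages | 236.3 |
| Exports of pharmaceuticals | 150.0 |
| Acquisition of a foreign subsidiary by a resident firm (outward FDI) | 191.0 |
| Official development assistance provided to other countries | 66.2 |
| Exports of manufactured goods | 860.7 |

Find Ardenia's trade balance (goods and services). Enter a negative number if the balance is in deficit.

782.2

Goods: 529.2 + 150.0 + 860.7 - 792.4 - 236.3 = 511.2
Services: -81.0 - 127.0 + 176.8 + 302.2 = 271.0
Trade balance = 511.2 + 271.0 = 782.2
(Excluded from the trade balance — primary income: interest received on holdings of foreign bonds 113.4; capital account: capital transfers received from emigrants 48.9; financial account: domestic pension funds' purchases of foreign equities 153.9, increase in resident deposits held at foreign banks 143.9, acquisition of a foreign subsidiary by a resident firm (outward FDI) 191.0; secondary income: official development assistance provided to other countries 66.2.)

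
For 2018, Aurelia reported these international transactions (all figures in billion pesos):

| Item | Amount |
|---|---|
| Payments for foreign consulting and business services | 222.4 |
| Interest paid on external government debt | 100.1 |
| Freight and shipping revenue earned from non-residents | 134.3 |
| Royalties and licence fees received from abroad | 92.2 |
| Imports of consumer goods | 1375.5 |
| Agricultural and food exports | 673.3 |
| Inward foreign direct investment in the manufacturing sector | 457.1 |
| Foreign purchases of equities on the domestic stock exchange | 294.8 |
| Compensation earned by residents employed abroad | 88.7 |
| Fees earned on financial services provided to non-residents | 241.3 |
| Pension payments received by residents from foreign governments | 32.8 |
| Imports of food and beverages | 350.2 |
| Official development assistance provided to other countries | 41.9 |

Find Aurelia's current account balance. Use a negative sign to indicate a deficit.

Goods: -350.2 - 1375.5 + 673.3 = -1052.4
Services: -222.4 + 92.2 + 134.3 + 241.3 = 245.4
Primary income: 88.7 - 100.1 = -11.4
Secondary income: -41.9 + 32.8 = -9.1
Current account = (-1052.4) + 245.4 + (-11.4) + (-9.1) = -827.5
(Excluded from the current account — financial account: inward foreign direct investment in the manufacturing sector 457.1, foreign purchases of equities on the domestic stock exchange 294.8.)

-827.5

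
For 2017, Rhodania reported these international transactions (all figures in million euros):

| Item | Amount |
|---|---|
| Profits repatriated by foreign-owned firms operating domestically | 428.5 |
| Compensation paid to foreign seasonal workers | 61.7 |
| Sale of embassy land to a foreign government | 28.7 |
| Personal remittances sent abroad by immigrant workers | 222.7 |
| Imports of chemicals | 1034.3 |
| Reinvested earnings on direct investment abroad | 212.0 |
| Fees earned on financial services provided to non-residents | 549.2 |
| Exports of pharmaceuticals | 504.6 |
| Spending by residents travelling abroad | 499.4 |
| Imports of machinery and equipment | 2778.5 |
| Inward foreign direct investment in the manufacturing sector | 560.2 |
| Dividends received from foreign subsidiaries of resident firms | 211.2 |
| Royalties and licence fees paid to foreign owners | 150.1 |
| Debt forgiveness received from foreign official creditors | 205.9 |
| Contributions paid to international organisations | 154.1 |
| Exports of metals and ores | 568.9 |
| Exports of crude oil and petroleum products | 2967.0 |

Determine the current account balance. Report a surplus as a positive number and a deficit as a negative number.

Goods: -1034.3 + 568.9 + 504.6 - 2778.5 + 2967.0 = 227.7
Services: -150.1 - 499.4 + 549.2 = -100.3
Primary income: -428.5 - 61.7 + 212.0 + 211.2 = -67.0
Secondary income: -154.1 - 222.7 = -376.8
Current account = 227.7 + (-100.3) + (-67.0) + (-376.8) = -316.4
(Excluded from the current account — capital account: sale of embassy land to a foreign government 28.7, debt forgiveness received from foreign official creditors 205.9; financial account: inward foreign direct investment in the manufacturing sector 560.2.)

-316.4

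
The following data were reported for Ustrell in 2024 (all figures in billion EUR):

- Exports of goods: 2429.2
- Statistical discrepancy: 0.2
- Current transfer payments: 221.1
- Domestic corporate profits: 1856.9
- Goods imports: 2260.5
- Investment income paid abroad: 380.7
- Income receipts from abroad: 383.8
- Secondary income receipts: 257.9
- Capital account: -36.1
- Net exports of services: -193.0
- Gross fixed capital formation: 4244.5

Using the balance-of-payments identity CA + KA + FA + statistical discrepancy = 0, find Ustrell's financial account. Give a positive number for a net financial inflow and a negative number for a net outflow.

Goods balance = 2429.2 - 2260.5 = 168.7
Services balance = -193.0
Trade balance (goods + services) = 168.7 + (-193.0) = -24.3
Net primary income = 383.8 - 380.7 = 3.1
Net secondary income = 257.9 - 221.1 = 36.8
Current account = -24.3 + 3.1 + 36.8 = 15.6
Financial account = -(15.6 + (-36.1) + 0.2) = 20.3

20.3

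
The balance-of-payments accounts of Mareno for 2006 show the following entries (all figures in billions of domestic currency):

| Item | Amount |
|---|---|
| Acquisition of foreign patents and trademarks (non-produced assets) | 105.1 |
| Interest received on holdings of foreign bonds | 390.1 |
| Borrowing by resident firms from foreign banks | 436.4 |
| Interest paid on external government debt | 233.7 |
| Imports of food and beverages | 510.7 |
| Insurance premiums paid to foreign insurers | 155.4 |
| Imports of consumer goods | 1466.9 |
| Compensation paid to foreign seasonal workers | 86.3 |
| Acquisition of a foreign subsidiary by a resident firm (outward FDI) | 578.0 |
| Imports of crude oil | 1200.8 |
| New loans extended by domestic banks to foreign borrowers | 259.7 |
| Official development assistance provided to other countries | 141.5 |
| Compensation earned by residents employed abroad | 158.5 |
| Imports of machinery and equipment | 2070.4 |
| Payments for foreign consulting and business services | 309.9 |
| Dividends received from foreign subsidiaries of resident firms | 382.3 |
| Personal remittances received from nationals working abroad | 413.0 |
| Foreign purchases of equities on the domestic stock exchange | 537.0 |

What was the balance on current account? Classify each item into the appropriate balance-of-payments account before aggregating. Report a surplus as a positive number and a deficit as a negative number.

-4831.7

Goods: -2070.4 - 1200.8 - 510.7 - 1466.9 = -5248.8
Services: -309.9 - 155.4 = -465.3
Primary income: 382.3 - 233.7 + 158.5 + 390.1 - 86.3 = 610.9
Secondary income: 413.0 - 141.5 = 271.5
Current account = (-5248.8) + (-465.3) + 610.9 + 271.5 = -4831.7
(Excluded from the current account — capital account: acquisition of foreign patents and trademarks (non-produced assets) 105.1; financial account: borrowing by resident firms from foreign banks 436.4, acquisition of a foreign subsidiary by a resident firm (outward FDI) 578.0, new loans extended by domestic banks to foreign borrowers 259.7, foreign purchases of equities on the domestic stock exchange 537.0.)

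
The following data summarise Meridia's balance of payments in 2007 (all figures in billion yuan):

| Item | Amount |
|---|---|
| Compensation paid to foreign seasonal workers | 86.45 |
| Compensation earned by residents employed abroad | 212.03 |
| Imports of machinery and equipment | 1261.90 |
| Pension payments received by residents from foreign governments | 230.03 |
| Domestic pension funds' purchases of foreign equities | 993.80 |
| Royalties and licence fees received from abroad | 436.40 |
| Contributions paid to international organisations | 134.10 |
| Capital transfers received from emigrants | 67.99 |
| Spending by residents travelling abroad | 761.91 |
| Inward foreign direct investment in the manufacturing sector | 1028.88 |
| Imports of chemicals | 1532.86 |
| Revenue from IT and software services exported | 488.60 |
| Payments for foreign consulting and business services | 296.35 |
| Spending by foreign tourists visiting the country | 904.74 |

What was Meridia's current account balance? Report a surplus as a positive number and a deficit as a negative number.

Goods: -1532.86 - 1261.90 = -2794.76
Services: 488.60 + 436.40 - 296.35 - 761.91 + 904.74 = 771.48
Primary income: 212.03 - 86.45 = 125.58
Secondary income: 230.03 - 134.10 = 95.93
Current account = (-2794.76) + 771.48 + 125.58 + 95.93 = -1801.77
(Excluded from the current account — financial account: domestic pension funds' purchases of foreign equities 993.80, inward foreign direct investment in the manufacturing sector 1028.88; capital account: capital transfers received from emigrants 67.99.)

-1801.77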